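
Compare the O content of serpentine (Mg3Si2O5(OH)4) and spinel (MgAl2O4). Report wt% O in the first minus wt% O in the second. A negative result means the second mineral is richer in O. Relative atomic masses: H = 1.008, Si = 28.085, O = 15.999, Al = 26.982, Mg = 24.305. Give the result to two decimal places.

M(Mg3Si2O5(OH)4) = 277.108 g/mol, so wt% O = 143.991/277.108 × 100 = 51.96%.
M(MgAl2O4) = 142.265 g/mol, so wt% O = 63.996/142.265 × 100 = 44.98%.
51.96 − 44.98 = 6.98 pp.

6.98 percentage points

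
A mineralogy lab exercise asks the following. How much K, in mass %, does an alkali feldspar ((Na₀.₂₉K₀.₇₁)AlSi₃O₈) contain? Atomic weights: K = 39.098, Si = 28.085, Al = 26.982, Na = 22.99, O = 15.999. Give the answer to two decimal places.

10.14 mass %

Formula mass = 0.29·22.99 + 0.71·39.098 + 1·26.982 + 3·28.085 + 8·15.999 = 273.656 g/mol, of which 27.760 g is K.
So K makes up 27.760/273.656 = 0.1014 of the mass, i.e. 10.14%.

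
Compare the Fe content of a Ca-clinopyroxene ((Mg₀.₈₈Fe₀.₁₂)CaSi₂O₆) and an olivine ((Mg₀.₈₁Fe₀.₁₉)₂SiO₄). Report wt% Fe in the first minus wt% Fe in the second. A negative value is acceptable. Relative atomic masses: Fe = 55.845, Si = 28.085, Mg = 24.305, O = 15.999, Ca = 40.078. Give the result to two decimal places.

-10.86 percentage points

Fe in (Mg₀.₈₈Fe₀.₁₂)CaSi₂O₆: molar mass 220.332 g/mol; 0.12×55.845 = 6.701 g → 3.04 wt%.
Fe in (Mg₀.₈₁Fe₀.₁₉)₂SiO₄: molar mass 152.676 g/mol; 0.38×55.845 = 21.221 g → 13.90 wt%.
Difference = 3.04 − 13.90 = -10.86 percentage points.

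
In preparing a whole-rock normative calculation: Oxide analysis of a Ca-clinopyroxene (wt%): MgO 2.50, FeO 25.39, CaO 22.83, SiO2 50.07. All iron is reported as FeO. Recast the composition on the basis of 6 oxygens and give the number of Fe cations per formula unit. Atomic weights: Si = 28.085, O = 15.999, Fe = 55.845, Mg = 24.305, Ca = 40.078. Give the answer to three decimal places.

0.852 Fe apfu

MgO: 2.50/40.304 = 0.06203 mol → 0.06203 mol Mg, 0.06203 mol O.
FeO: 25.39/71.844 = 0.35340 mol → 0.35340 mol Fe, 0.35340 mol O.
CaO: 22.83/56.077 = 0.40712 mol → 0.40712 mol Ca, 0.40712 mol O.
SiO2: 50.07/60.083 = 0.83335 mol → 0.83335 mol Si, 1.66670 mol O.
Total oxygen = 2.48925 mol. Normalization factor = 6/2.48925 = 2.41036.
Fe per 6 O = 0.35340 × 2.41036 = 0.852.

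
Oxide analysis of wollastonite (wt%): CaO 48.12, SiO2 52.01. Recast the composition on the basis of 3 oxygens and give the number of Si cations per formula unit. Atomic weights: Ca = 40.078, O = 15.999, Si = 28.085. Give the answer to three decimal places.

1.003 Si apfu

CaO (M=56.077): mol = 0.85811; Ca = 0.85811, O = 0.85811.
SiO2 (M=60.083): mol = 0.86564; Si = 0.86564, O = 1.73128.
ΣO = 2.58939; factor = 3/ΣO = 1.15857.
Si apfu = 0.86564 × 1.15857 = 1.003.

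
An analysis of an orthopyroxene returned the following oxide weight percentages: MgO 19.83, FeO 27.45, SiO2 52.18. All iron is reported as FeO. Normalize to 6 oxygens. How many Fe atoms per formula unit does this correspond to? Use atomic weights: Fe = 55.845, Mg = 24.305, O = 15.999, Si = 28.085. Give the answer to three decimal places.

MgO: 19.83/40.304 = 0.49201 mol → 0.49201 mol Mg, 0.49201 mol O.
FeO: 27.45/71.844 = 0.38208 mol → 0.38208 mol Fe, 0.38208 mol O.
SiO2: 52.18/60.083 = 0.86847 mol → 0.86847 mol Si, 1.73694 mol O.
Total oxygen = 2.61103 mol. Normalization factor = 6/2.61103 = 2.29794.
Fe per 6 O = 0.38208 × 2.29794 = 0.878.

0.878 Fe apfu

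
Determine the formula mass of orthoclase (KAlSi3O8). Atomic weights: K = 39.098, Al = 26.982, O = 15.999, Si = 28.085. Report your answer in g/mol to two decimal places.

278.33 g/mol

The formula mass is the sum 1×39.098 + 1×26.982 + 3×28.085 + 8×15.999.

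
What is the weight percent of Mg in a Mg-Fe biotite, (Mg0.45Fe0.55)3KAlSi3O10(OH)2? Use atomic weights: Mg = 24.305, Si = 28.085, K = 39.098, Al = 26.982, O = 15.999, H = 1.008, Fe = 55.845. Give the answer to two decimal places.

Formula mass = 1.35*24.305 + 1.65*55.845 + 1*39.098 + 1*26.982 + 3*28.085 + 12*15.999 + 2*1.008 = 469.295 g/mol, of which 32.812 g is Mg.
So Mg makes up 32.812/469.295 = 0.0699 of the mass, i.e. 6.99%.

6.99 mass %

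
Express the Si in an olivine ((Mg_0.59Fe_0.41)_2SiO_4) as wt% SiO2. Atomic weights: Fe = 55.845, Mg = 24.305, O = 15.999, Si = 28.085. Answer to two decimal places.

Formula mass = 166.554 g/mol.
1 Si → 1.0000 mol SiO2 per formula unit; M(SiO2) = 60.083, so SiO2 mass = 60.083 g.
60.083/166.554 × 100 = 36.07 wt%.

36.07 wt%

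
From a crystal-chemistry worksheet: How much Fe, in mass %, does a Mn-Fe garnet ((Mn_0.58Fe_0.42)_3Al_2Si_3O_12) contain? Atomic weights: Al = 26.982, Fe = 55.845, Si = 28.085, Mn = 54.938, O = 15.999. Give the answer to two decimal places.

M((Mn_0.58Fe_0.42)_3Al_2Si_3O_12) = 496.164 g/mol.
Fe contributes 1.26 × 55.845 = 70.365 g per mole.
70.365/496.164 = 0.1418 → 14.18%.

14.18 mass %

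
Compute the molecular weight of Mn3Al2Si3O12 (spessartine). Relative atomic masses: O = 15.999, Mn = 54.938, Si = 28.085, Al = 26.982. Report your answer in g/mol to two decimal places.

495.02 g/mol

The formula mass is the sum 3(54.938) + 2(26.982) + 3(28.085) + 12(15.999).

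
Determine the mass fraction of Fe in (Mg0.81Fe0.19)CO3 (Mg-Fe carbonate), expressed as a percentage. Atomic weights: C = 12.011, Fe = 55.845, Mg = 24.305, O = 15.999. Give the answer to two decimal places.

11.75 mass %

Molar mass of (Mg0.81Fe0.19)CO3: 0.81*24.305 + 0.19*55.845 + 1*12.011 + 3*15.999 = 90.306 g/mol.
Mass of Fe per formula unit: 0.19 × 55.845 = 10.611 g.
Weight fraction Fe = 10.611 / 90.306 = 0.1175.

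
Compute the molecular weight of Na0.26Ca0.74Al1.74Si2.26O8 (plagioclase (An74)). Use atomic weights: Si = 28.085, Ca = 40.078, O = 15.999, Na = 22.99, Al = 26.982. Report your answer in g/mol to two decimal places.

274.05 g/mol

Na: 0.26 × 22.99 = 5.9774
Ca: 0.74 × 40.078 = 29.6577
Al: 1.74 × 26.982 = 46.9487
Si: 2.26 × 28.085 = 63.4721
O: 8 × 15.999 = 127.9920
Summing the contributions gives the formula mass.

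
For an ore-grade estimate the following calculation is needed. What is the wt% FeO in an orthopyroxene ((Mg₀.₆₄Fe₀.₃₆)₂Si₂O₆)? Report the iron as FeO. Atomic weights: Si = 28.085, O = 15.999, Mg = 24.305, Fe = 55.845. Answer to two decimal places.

23.15 wt%

M((Mg₀.₆₄Fe₀.₃₆)₂Si₂O₆) = 223.483 g/mol; M(FeO) = 71.844 g/mol.
Moles FeO per formula unit = 0.72 Fe ÷ 1 = 0.7200.
FeO fraction = (0.7200 × 71.844) / 223.483 = 51.728/223.483 = 0.2315.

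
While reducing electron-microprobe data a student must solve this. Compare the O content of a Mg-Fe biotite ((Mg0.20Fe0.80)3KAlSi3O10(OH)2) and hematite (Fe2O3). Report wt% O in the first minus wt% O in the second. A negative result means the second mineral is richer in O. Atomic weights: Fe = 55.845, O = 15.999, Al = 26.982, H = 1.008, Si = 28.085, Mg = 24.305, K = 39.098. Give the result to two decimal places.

8.89 percentage points

O in (Mg0.20Fe0.80)3KAlSi3O10(OH)2: molar mass 492.950 g/mol; 12×15.999 = 191.988 g → 38.95 wt%.
O in Fe2O3: molar mass 159.687 g/mol; 3×15.999 = 47.997 g → 30.06 wt%.
Difference = 38.95 − 30.06 = 8.89 percentage points.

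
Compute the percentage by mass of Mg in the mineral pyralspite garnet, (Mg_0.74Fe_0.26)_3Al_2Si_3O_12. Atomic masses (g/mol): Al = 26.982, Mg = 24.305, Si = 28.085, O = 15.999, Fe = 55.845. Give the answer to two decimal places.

12.61 weight percent

Formula mass = 2.22*24.305 + 0.78*55.845 + 2*26.982 + 3*28.085 + 12*15.999 = 427.723 g/mol, of which 53.957 g is Mg.
So Mg makes up 53.957/427.723 = 0.1261 of the mass, i.e. 12.61%.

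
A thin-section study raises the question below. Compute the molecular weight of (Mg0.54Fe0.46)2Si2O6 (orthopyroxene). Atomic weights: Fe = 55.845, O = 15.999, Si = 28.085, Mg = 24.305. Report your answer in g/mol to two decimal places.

The formula mass is the sum 1.08(24.305) + 0.92(55.845) + 2(28.085) + 6(15.999).

229.79 g/mol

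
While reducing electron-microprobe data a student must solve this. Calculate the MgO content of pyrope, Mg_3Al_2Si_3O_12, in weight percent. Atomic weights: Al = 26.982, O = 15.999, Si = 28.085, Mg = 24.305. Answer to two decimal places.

29.99 wt%

Formula mass = 403.122 g/mol.
3 Mg → 3.0000 mol MgO per formula unit; M(MgO) = 40.304, so MgO mass = 120.912 g.
120.912/403.122 × 100 = 29.99 wt%.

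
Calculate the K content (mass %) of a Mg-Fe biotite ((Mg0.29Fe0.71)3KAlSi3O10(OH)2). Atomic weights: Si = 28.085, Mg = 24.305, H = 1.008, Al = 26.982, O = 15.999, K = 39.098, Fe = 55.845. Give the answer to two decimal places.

8.07 mass %

M((Mg0.29Fe0.71)3KAlSi3O10(OH)2) = 484.434 g/mol.
K contributes 1 × 39.098 = 39.098 g per mole.
39.098/484.434 = 0.0807 → 8.07%.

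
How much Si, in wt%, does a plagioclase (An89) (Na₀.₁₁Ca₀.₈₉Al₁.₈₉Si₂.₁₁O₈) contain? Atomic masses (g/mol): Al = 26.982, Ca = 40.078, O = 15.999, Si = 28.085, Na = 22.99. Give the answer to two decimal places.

21.44 wt%

Molar mass of Na₀.₁₁Ca₀.₈₉Al₁.₈₉Si₂.₁₁O₈: 0.11·22.99 + 0.89·40.078 + 1.89·26.982 + 2.11·28.085 + 8·15.999 = 276.446 g/mol.
Mass of Si per formula unit: 2.11 × 28.085 = 59.259 g.
Weight fraction Si = 59.259 / 276.446 = 0.2144.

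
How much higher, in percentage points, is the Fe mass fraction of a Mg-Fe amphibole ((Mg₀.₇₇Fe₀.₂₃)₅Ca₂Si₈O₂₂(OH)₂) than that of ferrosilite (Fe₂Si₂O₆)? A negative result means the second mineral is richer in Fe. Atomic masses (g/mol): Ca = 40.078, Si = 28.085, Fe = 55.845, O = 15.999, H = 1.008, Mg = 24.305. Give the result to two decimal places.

-34.76 percentage points

Fe in (Mg₀.₇₇Fe₀.₂₃)₅Ca₂Si₈O₂₂(OH)₂: molar mass 848.624 g/mol; 1.15×55.845 = 64.222 g → 7.57 wt%.
Fe in Fe₂Si₂O₆: molar mass 263.854 g/mol; 2×55.845 = 111.690 g → 42.33 wt%.
Difference = 7.57 − 42.33 = -34.76 percentage points.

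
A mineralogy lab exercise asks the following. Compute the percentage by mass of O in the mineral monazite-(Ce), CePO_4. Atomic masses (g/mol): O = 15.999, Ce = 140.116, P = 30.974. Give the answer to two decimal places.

27.22 mass %

Formula mass = 1×140.116 + 1×30.974 + 4×15.999 = 235.086 g/mol, of which 63.996 g is O.
So O makes up 63.996/235.086 = 0.2722 of the mass, i.e. 27.22%.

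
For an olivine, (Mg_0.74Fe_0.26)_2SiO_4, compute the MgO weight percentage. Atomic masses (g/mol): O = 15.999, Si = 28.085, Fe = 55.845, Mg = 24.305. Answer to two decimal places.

37.97 wt%

Molar mass of (Mg_0.74Fe_0.26)_2SiO_4 = 1.48×24.305 + 0.52×55.845 + 1×28.085 + 4×15.999 = 157.092 g/mol.
Each formula unit contains 1.48 Mg, equivalent to 1.48/1 = 1.4800 mol MgO.
M(MgO) = 1×24.305 + 1×15.999 = 40.304 g/mol.
Mass of MgO per formula unit = 1.4800 × 40.304 = 59.650 g.
MgO wt% = 59.650 / 157.092 × 100 = 37.97%.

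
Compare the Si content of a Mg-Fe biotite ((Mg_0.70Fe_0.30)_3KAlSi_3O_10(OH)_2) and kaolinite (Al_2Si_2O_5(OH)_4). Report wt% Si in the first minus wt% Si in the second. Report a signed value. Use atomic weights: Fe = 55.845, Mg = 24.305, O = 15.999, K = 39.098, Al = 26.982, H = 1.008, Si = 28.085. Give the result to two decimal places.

M((Mg_0.70Fe_0.30)_3KAlSi_3O_10(OH)_2) = 445.640 g/mol, so wt% Si = 84.255/445.640 × 100 = 18.91%.
M(Al_2Si_2O_5(OH)_4) = 258.157 g/mol, so wt% Si = 56.170/258.157 × 100 = 21.76%.
18.91 − 21.76 = -2.85 pp.

-2.85 percentage points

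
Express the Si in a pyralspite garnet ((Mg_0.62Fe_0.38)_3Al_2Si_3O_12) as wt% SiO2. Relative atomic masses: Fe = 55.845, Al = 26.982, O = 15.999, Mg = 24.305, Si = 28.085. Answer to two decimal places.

41.05 wt%

M((Mg_0.62Fe_0.38)_3Al_2Si_3O_12) = 439.078 g/mol; M(SiO2) = 60.083 g/mol.
Moles SiO2 per formula unit = 3 Si ÷ 1 = 3.0000.
SiO2 fraction = (3.0000 × 60.083) / 439.078 = 180.249/439.078 = 0.4105.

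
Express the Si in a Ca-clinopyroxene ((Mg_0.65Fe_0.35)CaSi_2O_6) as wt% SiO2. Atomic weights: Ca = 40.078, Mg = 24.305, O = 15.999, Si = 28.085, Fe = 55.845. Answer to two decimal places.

52.80 wt%

Formula mass = 227.586 g/mol.
2 Si → 2.0000 mol SiO2 per formula unit; M(SiO2) = 60.083, so SiO2 mass = 120.166 g.
120.166/227.586 × 100 = 52.80 wt%.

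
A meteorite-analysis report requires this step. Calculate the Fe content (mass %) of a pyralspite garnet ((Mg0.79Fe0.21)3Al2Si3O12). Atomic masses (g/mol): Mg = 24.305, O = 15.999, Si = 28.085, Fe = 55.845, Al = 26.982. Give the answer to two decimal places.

Molar mass of (Mg0.79Fe0.21)3Al2Si3O12: 2.37*24.305 + 0.63*55.845 + 2*26.982 + 3*28.085 + 12*15.999 = 422.992 g/mol.
Mass of Fe per formula unit: 0.63 × 55.845 = 35.182 g.
Weight fraction Fe = 35.182 / 422.992 = 0.0832.

8.32 mass %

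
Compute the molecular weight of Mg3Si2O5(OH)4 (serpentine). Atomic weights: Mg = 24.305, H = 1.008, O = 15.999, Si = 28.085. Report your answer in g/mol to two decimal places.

M = 3*24.305 + 2*28.085 + 9*15.999 + 4*1.008

277.11 g/mol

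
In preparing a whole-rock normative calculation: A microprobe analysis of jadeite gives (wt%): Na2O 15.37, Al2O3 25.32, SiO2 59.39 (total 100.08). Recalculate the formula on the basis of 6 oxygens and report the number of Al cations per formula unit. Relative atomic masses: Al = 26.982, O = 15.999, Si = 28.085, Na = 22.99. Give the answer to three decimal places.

1.003 Al apfu

Na2O (M=61.979): mol = 0.24799; Na = 0.49598, O = 0.24799.
Al2O3 (M=101.961): mol = 0.24833; Al = 0.49666, O = 0.74499.
SiO2 (M=60.083): mol = 0.98847; Si = 0.98847, O = 1.97694.
ΣO = 2.96992; factor = 6/ΣO = 2.02026.
Al apfu = 0.49666 × 2.02026 = 1.003.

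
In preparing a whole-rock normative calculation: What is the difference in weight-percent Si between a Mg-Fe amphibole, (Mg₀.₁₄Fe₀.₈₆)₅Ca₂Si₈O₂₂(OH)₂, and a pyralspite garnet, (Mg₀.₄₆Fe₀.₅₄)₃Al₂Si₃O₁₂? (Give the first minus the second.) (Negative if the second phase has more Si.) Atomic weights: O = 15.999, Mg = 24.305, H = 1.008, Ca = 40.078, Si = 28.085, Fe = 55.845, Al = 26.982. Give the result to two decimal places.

First mineral: 224.680 g Si in 947.975 g formula = 23.70 wt% Si.
Second mineral: 84.255 g Si in 454.217 g formula = 18.55 wt% Si.
23.70% − 18.55% gives a difference of 5.15 percentage points.

5.15 percentage points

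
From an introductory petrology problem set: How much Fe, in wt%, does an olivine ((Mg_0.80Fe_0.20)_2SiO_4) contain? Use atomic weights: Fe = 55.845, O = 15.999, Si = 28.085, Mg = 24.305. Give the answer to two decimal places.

14.57 wt%

Formula mass = 1.60·24.305 + 0.40·55.845 + 1·28.085 + 4·15.999 = 153.307 g/mol, of which 22.338 g is Fe.
So Fe makes up 22.338/153.307 = 0.1457 of the mass, i.e. 14.57%.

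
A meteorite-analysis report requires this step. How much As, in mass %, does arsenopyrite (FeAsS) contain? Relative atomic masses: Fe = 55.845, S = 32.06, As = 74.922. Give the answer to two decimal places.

Formula mass = 1*55.845 + 1*74.922 + 1*32.06 = 162.827 g/mol, of which 74.922 g is As.
So As makes up 74.922/162.827 = 0.4601 of the mass, i.e. 46.01%.

46.01 mass %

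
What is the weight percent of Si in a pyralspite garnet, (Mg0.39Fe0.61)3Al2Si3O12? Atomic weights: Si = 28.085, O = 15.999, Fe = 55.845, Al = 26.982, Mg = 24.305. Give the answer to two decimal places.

18.28 weight percent

M((Mg0.39Fe0.61)3Al2Si3O12) = 460.840 g/mol.
Si contributes 3 × 28.085 = 84.255 g per mole.
84.255/460.840 = 0.1828 → 18.28%.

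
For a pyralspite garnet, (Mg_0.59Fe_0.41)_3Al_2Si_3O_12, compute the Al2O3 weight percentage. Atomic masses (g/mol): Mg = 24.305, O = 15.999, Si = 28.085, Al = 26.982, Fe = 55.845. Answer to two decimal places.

Formula mass = 441.916 g/mol.
2 Al → 1.0000 mol Al2O3 per formula unit; M(Al2O3) = 101.961, so Al2O3 mass = 101.961 g.
101.961/441.916 × 100 = 23.07 wt%.

23.07 wt%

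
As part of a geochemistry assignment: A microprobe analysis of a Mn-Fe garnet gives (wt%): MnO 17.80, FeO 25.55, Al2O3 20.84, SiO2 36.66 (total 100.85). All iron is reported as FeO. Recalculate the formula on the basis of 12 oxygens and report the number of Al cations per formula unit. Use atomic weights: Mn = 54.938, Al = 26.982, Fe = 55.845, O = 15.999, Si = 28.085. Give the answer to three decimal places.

2.010 Al apfu

MnO: 17.80/70.937 = 0.25093 mol → 0.25093 mol Mn, 0.25093 mol O.
FeO: 25.55/71.844 = 0.35563 mol → 0.35563 mol Fe, 0.35563 mol O.
Al2O3: 20.84/101.961 = 0.20439 mol → 0.40878 mol Al, 0.61317 mol O.
SiO2: 36.66/60.083 = 0.61016 mol → 0.61016 mol Si, 1.22032 mol O.
Total oxygen = 2.44005 mol. Normalization factor = 12/2.44005 = 4.91793.
Al per 12 O = 0.40878 × 4.91793 = 2.010.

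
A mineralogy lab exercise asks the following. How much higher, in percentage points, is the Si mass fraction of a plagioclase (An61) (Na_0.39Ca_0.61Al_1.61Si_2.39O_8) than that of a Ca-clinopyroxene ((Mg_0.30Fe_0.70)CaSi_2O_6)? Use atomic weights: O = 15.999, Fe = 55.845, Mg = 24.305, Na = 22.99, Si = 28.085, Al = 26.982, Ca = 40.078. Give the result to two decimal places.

1.14 percentage points

Si in Na_0.39Ca_0.61Al_1.61Si_2.39O_8: molar mass 271.970 g/mol; 2.39×28.085 = 67.123 g → 24.68 wt%.
Si in (Mg_0.30Fe_0.70)CaSi_2O_6: molar mass 238.625 g/mol; 2×28.085 = 56.170 g → 23.54 wt%.
Difference = 24.68 − 23.54 = 1.14 percentage points.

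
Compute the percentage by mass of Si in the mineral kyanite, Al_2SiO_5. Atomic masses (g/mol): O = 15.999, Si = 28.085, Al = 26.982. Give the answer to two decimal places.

17.33 mass %

Molar mass of Al_2SiO_5: 2*26.982 + 1*28.085 + 5*15.999 = 162.044 g/mol.
Mass of Si per formula unit: 1 × 28.085 = 28.085 g.
Weight fraction Si = 28.085 / 162.044 = 0.1733.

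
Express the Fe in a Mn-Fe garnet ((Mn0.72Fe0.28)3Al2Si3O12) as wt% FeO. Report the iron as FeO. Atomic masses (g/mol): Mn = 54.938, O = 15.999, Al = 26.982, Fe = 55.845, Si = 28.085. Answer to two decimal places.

M((Mn0.72Fe0.28)3Al2Si3O12) = 495.783 g/mol; M(FeO) = 71.844 g/mol.
Moles FeO per formula unit = 0.84 Fe ÷ 1 = 0.8400.
FeO fraction = (0.8400 × 71.844) / 495.783 = 60.349/495.783 = 0.1217.

12.17 wt%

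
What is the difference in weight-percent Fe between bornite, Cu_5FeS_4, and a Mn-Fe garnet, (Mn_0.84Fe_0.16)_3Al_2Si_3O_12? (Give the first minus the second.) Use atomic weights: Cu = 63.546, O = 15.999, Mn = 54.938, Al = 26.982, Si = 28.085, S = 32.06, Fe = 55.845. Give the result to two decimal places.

5.72 percentage points

M(Cu_5FeS_4) = 501.815 g/mol, so wt% Fe = 55.845/501.815 × 100 = 11.13%.
M((Mn_0.84Fe_0.16)_3Al_2Si_3O_12) = 495.456 g/mol, so wt% Fe = 26.806/495.456 × 100 = 5.41%.
11.13 − 5.41 = 5.72 pp.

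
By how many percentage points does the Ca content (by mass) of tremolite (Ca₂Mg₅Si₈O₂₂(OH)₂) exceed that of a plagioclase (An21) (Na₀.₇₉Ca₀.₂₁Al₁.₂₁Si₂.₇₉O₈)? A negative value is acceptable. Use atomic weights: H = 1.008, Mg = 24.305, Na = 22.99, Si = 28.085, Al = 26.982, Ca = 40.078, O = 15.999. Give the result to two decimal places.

6.70 percentage points

Ca in Ca₂Mg₅Si₈O₂₂(OH)₂: molar mass 812.353 g/mol; 2×40.078 = 80.156 g → 9.87 wt%.
Ca in Na₀.₇₉Ca₀.₂₁Al₁.₂₁Si₂.₇₉O₈: molar mass 265.576 g/mol; 0.21×40.078 = 8.416 g → 3.17 wt%.
Difference = 9.87 − 3.17 = 6.70 percentage points.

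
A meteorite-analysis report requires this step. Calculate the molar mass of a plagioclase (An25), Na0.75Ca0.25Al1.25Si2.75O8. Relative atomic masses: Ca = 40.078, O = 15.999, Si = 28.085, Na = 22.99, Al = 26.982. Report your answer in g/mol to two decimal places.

The formula mass is the sum 0.75·22.99 + 0.25·40.078 + 1.25·26.982 + 2.75·28.085 + 8·15.999.

266.22 g/mol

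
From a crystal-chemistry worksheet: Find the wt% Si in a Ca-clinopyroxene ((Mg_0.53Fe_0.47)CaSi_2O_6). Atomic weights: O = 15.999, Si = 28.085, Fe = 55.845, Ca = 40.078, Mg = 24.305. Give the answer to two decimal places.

M((Mg_0.53Fe_0.47)CaSi_2O_6) = 231.371 g/mol.
Si contributes 2 × 28.085 = 56.170 g per mole.
56.170/231.371 = 0.2428 → 24.28%.

24.28 wt%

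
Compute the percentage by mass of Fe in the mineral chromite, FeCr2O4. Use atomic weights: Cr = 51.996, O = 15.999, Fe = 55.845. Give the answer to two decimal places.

24.95 wt%

Molar mass of FeCr2O4: 1×55.845 + 2×51.996 + 4×15.999 = 223.833 g/mol.
Mass of Fe per formula unit: 1 × 55.845 = 55.845 g.
Weight fraction Fe = 55.845 / 223.833 = 0.2495.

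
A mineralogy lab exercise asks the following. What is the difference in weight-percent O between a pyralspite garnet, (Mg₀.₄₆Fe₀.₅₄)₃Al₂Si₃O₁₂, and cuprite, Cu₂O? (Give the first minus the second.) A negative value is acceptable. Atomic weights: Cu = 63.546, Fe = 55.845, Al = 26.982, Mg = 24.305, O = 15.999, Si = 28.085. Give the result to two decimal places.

O in (Mg₀.₄₆Fe₀.₅₄)₃Al₂Si₃O₁₂: molar mass 454.217 g/mol; 12×15.999 = 191.988 g → 42.27 wt%.
O in Cu₂O: molar mass 143.091 g/mol; 1×15.999 = 15.999 g → 11.18 wt%.
Difference = 42.27 − 11.18 = 31.09 percentage points.

31.09 percentage points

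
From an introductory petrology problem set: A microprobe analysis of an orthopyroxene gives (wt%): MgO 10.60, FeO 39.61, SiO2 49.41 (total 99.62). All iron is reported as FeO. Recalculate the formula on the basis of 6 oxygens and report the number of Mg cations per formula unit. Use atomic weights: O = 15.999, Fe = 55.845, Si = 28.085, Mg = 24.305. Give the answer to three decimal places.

0.642 Mg apfu

10.60 wt% MgO ÷ 40.304 g/mol = 0.26300 mol, giving 0.26300 Mg and 0.26300 O.
39.61 wt% FeO ÷ 71.844 g/mol = 0.55133 mol, giving 0.55133 Fe and 0.55133 O.
49.41 wt% SiO2 ÷ 60.083 g/mol = 0.82236 mol, giving 0.82236 Si and 1.64472 O.
Oxygen sums to 2.45905; scaling by 6/2.45905 = 2.43997 puts the formula on 6 O.
Mg: 0.26300 × 2.43997 = 0.642 atoms per formula unit.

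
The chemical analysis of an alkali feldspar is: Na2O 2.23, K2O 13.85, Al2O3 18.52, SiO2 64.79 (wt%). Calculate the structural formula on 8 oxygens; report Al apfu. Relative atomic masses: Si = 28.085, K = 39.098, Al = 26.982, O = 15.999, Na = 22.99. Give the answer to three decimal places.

2.23 wt% Na2O ÷ 61.979 g/mol = 0.03598 mol, giving 0.07196 Na and 0.03598 O.
13.85 wt% K2O ÷ 94.195 g/mol = 0.14704 mol, giving 0.29408 K and 0.14704 O.
18.52 wt% Al2O3 ÷ 101.961 g/mol = 0.18164 mol, giving 0.36328 Al and 0.54492 O.
64.79 wt% SiO2 ÷ 60.083 g/mol = 1.07834 mol, giving 1.07834 Si and 2.15668 O.
Oxygen sums to 2.88462; scaling by 8/2.88462 = 2.77333 puts the formula on 8 O.
Al: 0.36328 × 2.77333 = 1.007 atoms per formula unit.

1.007 Al apfu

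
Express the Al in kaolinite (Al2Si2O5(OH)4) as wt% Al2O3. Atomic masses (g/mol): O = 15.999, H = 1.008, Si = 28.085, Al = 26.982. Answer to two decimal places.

M(Al2Si2O5(OH)4) = 258.157 g/mol; M(Al2O3) = 101.961 g/mol.
Moles Al2O3 per formula unit = 2 Al ÷ 2 = 1.0000.
Al2O3 fraction = (1.0000 × 101.961) / 258.157 = 101.961/258.157 = 0.3950.

39.50 wt%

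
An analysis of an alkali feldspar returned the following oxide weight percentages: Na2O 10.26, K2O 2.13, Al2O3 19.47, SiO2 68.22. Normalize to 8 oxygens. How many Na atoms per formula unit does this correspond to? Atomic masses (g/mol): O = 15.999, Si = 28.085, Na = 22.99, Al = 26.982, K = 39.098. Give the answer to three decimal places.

10.26 wt% Na2O ÷ 61.979 g/mol = 0.16554 mol, giving 0.33108 Na and 0.16554 O.
2.13 wt% K2O ÷ 94.195 g/mol = 0.02261 mol, giving 0.04522 K and 0.02261 O.
19.47 wt% Al2O3 ÷ 101.961 g/mol = 0.19096 mol, giving 0.38192 Al and 0.57288 O.
68.22 wt% SiO2 ÷ 60.083 g/mol = 1.13543 mol, giving 1.13543 Si and 2.27086 O.
Oxygen sums to 3.03189; scaling by 8/3.03189 = 2.63862 puts the formula on 8 O.
Na: 0.33108 × 2.63862 = 0.874 atoms per formula unit.

0.874 Na apfu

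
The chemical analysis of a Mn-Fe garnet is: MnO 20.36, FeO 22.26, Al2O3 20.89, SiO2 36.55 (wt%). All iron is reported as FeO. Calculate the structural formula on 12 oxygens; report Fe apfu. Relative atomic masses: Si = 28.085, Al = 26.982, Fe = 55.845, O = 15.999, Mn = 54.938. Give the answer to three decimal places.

MnO (M=70.937): mol = 0.28702; Mn = 0.28702, O = 0.28702.
FeO (M=71.844): mol = 0.30984; Fe = 0.30984, O = 0.30984.
Al2O3 (M=101.961): mol = 0.20488; Al = 0.40976, O = 0.61464.
SiO2 (M=60.083): mol = 0.60833; Si = 0.60833, O = 1.21666.
ΣO = 2.42816; factor = 12/ΣO = 4.94201.
Fe apfu = 0.30984 × 4.94201 = 1.531.

1.531 Fe apfu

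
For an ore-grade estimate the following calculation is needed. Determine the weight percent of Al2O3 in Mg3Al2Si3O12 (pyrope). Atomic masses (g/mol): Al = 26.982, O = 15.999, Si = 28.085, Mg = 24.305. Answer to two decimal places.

25.29 wt%

M(Mg3Al2Si3O12) = 403.122 g/mol; M(Al2O3) = 101.961 g/mol.
Moles Al2O3 per formula unit = 2 Al ÷ 2 = 1.0000.
Al2O3 fraction = (1.0000 × 101.961) / 403.122 = 101.961/403.122 = 0.2529.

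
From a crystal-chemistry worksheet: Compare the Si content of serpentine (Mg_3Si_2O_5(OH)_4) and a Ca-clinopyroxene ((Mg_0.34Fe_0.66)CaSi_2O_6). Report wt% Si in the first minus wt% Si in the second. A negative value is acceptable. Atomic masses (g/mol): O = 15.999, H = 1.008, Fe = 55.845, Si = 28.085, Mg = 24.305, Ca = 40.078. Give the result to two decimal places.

-3.39 percentage points

Si in Mg_3Si_2O_5(OH)_4: molar mass 277.108 g/mol; 2×28.085 = 56.170 g → 20.27 wt%.
Si in (Mg_0.34Fe_0.66)CaSi_2O_6: molar mass 237.363 g/mol; 2×28.085 = 56.170 g → 23.66 wt%.
Difference = 20.27 − 23.66 = -3.39 percentage points.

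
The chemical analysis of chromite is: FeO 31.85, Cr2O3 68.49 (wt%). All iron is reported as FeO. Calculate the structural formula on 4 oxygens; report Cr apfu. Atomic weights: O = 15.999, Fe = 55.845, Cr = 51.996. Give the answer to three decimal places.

FeO (M=71.844): mol = 0.44332; Fe = 0.44332, O = 0.44332.
Cr2O3 (M=151.989): mol = 0.45062; Cr = 0.90124, O = 1.35186.
ΣO = 1.79518; factor = 4/ΣO = 2.22819.
Cr apfu = 0.90124 × 2.22819 = 2.008.

2.008 Cr apfu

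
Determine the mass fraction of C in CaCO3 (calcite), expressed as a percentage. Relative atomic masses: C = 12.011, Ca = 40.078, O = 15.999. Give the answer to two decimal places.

12.00 weight percent

Molar mass of CaCO3: 1·40.078 + 1·12.011 + 3·15.999 = 100.086 g/mol.
Mass of C per formula unit: 1 × 12.011 = 12.011 g.
Weight fraction C = 12.011 / 100.086 = 0.1200.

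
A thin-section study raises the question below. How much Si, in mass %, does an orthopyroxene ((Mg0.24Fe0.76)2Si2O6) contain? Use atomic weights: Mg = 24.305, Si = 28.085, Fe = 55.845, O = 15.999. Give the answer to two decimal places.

22.58 mass %

Formula mass = 0.48×24.305 + 1.52×55.845 + 2×28.085 + 6×15.999 = 248.715 g/mol, of which 56.170 g is Si.
So Si makes up 56.170/248.715 = 0.2258 of the mass, i.e. 22.58%.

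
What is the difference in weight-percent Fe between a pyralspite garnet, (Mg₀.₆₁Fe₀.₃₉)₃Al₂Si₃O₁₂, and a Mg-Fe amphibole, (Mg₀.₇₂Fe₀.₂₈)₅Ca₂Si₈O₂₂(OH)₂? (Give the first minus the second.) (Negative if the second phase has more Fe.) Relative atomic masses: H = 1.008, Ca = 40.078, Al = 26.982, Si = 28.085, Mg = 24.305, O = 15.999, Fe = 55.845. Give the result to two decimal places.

M((Mg₀.₆₁Fe₀.₃₉)₃Al₂Si₃O₁₂) = 440.024 g/mol, so wt% Fe = 65.339/440.024 × 100 = 14.85%.
M((Mg₀.₇₂Fe₀.₂₈)₅Ca₂Si₈O₂₂(OH)₂) = 856.509 g/mol, so wt% Fe = 78.183/856.509 × 100 = 9.13%.
14.85 − 9.13 = 5.72 pp.

5.72 percentage points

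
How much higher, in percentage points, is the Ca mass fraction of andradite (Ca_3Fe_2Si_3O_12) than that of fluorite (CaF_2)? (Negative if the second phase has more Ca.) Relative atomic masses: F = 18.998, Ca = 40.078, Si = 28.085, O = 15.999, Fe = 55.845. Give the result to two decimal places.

-27.67 percentage points

First mineral: 120.234 g Ca in 508.167 g formula = 23.66 wt% Ca.
Second mineral: 40.078 g Ca in 78.074 g formula = 51.33 wt% Ca.
23.66% − 51.33% gives a difference of -27.67 percentage points.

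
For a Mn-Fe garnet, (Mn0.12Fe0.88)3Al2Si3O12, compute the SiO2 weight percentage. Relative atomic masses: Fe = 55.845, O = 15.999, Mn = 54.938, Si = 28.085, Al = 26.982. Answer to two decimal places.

36.24 wt%

Molar mass of (Mn0.12Fe0.88)3Al2Si3O12 = 0.36×54.938 + 2.64×55.845 + 2×26.982 + 3×28.085 + 12×15.999 = 497.415 g/mol.
Each formula unit contains 3 Si, equivalent to 3/1 = 3.0000 mol SiO2.
M(SiO2) = 1×28.085 + 2×15.999 = 60.083 g/mol.
Mass of SiO2 per formula unit = 3.0000 × 60.083 = 180.249 g.
SiO2 wt% = 180.249 / 497.415 × 100 = 36.24%.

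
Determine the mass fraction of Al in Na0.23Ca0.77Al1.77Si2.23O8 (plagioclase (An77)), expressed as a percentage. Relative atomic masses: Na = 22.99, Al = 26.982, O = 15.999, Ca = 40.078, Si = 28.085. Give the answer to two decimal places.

M(Na0.23Ca0.77Al1.77Si2.23O8) = 274.527 g/mol.
Al contributes 1.77 × 26.982 = 47.758 g per mole.
47.758/274.527 = 0.1740 → 17.40%.

17.40 wt%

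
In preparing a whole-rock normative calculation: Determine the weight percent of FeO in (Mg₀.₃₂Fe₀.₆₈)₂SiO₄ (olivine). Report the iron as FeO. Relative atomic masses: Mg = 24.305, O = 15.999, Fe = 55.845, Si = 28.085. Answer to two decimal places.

53.22 wt%

M((Mg₀.₃₂Fe₀.₆₈)₂SiO₄) = 183.585 g/mol; M(FeO) = 71.844 g/mol.
Moles FeO per formula unit = 1.36 Fe ÷ 1 = 1.3600.
FeO fraction = (1.3600 × 71.844) / 183.585 = 97.708/183.585 = 0.5322.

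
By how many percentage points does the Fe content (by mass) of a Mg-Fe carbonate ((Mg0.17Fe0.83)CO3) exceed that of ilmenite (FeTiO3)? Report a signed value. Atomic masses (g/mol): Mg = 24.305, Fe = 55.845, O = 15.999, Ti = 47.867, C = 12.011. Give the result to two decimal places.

M((Mg0.17Fe0.83)CO3) = 110.491 g/mol, so wt% Fe = 46.351/110.491 × 100 = 41.95%.
M(FeTiO3) = 151.709 g/mol, so wt% Fe = 55.845/151.709 × 100 = 36.81%.
41.95 − 36.81 = 5.14 pp.

5.14 percentage points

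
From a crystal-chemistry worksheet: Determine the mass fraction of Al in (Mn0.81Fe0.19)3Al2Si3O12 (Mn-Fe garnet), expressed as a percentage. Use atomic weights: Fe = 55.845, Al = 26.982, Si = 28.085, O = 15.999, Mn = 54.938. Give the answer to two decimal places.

Formula mass = 2.43×54.938 + 0.57×55.845 + 2×26.982 + 3×28.085 + 12×15.999 = 495.538 g/mol, of which 53.964 g is Al.
So Al makes up 53.964/495.538 = 0.1089 of the mass, i.e. 10.89%.

10.89 weight percent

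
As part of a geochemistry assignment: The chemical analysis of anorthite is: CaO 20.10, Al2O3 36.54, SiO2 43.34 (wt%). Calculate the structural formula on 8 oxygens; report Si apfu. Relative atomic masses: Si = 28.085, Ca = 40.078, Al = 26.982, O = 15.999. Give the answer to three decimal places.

20.10 wt% CaO ÷ 56.077 g/mol = 0.35844 mol, giving 0.35844 Ca and 0.35844 O.
36.54 wt% Al2O3 ÷ 101.961 g/mol = 0.35837 mol, giving 0.71674 Al and 1.07511 O.
43.34 wt% SiO2 ÷ 60.083 g/mol = 0.72134 mol, giving 0.72134 Si and 1.44268 O.
Oxygen sums to 2.87623; scaling by 8/2.87623 = 2.78142 puts the formula on 8 O.
Si: 0.72134 × 2.78142 = 2.006 atoms per formula unit.

2.006 Si apfu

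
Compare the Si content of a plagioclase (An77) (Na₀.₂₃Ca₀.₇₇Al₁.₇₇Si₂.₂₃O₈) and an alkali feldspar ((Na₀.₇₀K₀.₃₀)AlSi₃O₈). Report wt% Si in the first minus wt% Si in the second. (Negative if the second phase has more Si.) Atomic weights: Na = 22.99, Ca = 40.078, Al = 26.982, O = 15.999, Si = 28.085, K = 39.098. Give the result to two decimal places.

First mineral: 62.630 g Si in 274.527 g formula = 22.81 wt% Si.
Second mineral: 84.255 g Si in 267.051 g formula = 31.55 wt% Si.
22.81% − 31.55% gives a difference of -8.74 percentage points.

-8.74 percentage points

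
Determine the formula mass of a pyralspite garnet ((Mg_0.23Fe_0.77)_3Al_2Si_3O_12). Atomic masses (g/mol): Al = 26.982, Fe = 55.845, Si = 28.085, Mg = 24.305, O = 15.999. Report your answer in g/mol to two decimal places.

M = 0.69×24.305 + 2.31×55.845 + 2×26.982 + 3×28.085 + 12×15.999

475.98 g/mol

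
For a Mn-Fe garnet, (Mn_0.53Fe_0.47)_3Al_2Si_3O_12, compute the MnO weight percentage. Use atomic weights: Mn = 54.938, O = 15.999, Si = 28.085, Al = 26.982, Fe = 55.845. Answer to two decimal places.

22.73 wt%

M((Mn_0.53Fe_0.47)_3Al_2Si_3O_12) = 496.300 g/mol; M(MnO) = 70.937 g/mol.
Moles MnO per formula unit = 1.59 Mn ÷ 1 = 1.5900.
MnO fraction = (1.5900 × 70.937) / 496.300 = 112.790/496.300 = 0.2273.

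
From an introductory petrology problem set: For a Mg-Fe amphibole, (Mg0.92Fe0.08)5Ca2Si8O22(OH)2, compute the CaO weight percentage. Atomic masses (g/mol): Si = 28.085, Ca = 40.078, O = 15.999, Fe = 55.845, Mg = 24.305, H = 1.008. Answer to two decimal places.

13.59 wt%

Formula mass = 824.969 g/mol.
2 Ca → 2.0000 mol CaO per formula unit; M(CaO) = 56.077, so CaO mass = 112.154 g.
112.154/824.969 × 100 = 13.59 wt%.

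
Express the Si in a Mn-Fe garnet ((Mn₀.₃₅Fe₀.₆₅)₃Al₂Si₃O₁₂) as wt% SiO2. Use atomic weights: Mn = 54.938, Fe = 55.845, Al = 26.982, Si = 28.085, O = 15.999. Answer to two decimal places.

36.28 wt%

Formula mass = 496.790 g/mol.
3 Si → 3.0000 mol SiO2 per formula unit; M(SiO2) = 60.083, so SiO2 mass = 180.249 g.
180.249/496.790 × 100 = 36.28 wt%.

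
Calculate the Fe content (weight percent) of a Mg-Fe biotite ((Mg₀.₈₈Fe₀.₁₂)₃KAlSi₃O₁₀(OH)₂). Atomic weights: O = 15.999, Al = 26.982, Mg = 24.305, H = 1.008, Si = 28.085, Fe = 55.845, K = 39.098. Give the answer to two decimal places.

M((Mg₀.₈₈Fe₀.₁₂)₃KAlSi₃O₁₀(OH)₂) = 428.608 g/mol.
Fe contributes 0.36 × 55.845 = 20.104 g per mole.
20.104/428.608 = 0.0469 → 4.69%.

4.69 weight percent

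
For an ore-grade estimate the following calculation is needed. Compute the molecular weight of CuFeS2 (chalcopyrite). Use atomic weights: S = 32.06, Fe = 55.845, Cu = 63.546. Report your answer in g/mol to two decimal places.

The formula mass is the sum 1·63.546 + 1·55.845 + 2·32.06.

183.51 g/mol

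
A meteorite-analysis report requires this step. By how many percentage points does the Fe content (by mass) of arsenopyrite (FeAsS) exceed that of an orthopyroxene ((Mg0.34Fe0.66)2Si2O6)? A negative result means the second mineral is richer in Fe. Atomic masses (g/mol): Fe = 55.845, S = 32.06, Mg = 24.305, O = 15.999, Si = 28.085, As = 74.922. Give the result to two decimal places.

3.89 percentage points

M(FeAsS) = 162.827 g/mol, so wt% Fe = 55.845/162.827 × 100 = 34.30%.
M((Mg0.34Fe0.66)2Si2O6) = 242.407 g/mol, so wt% Fe = 73.715/242.407 × 100 = 30.41%.
34.30 − 30.41 = 3.89 pp.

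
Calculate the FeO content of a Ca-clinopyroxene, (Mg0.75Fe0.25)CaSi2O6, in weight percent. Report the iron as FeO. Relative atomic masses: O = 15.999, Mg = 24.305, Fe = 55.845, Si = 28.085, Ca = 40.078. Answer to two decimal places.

Molar mass of (Mg0.75Fe0.25)CaSi2O6 = 0.75*24.305 + 0.25*55.845 + 1*40.078 + 2*28.085 + 6*15.999 = 224.432 g/mol.
Each formula unit contains 0.25 Fe, equivalent to 0.25/1 = 0.2500 mol FeO.
M(FeO) = 1×55.845 + 1×15.999 = 71.844 g/mol.
Mass of FeO per formula unit = 0.2500 × 71.844 = 17.961 g.
FeO wt% = 17.961 / 224.432 × 100 = 8.00%.

8.00 wt%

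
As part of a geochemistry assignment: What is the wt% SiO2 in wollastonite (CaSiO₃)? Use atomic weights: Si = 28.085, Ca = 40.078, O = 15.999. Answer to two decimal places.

51.72 wt%

Molar mass of CaSiO₃ = 1×40.078 + 1×28.085 + 3×15.999 = 116.160 g/mol.
Each formula unit contains 1 Si, equivalent to 1/1 = 1.0000 mol SiO2.
M(SiO2) = 1×28.085 + 2×15.999 = 60.083 g/mol.
Mass of SiO2 per formula unit = 1.0000 × 60.083 = 60.083 g.
SiO2 wt% = 60.083 / 116.160 × 100 = 51.72%.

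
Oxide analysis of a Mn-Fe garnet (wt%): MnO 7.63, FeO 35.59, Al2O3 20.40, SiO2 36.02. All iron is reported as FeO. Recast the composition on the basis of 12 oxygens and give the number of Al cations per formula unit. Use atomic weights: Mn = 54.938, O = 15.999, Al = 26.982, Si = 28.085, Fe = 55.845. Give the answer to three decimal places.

1.999 Al apfu

7.63 wt% MnO ÷ 70.937 g/mol = 0.10756 mol, giving 0.10756 Mn and 0.10756 O.
35.59 wt% FeO ÷ 71.844 g/mol = 0.49538 mol, giving 0.49538 Fe and 0.49538 O.
20.40 wt% Al2O3 ÷ 101.961 g/mol = 0.20008 mol, giving 0.40016 Al and 0.60024 O.
36.02 wt% SiO2 ÷ 60.083 g/mol = 0.59950 mol, giving 0.59950 Si and 1.19900 O.
Oxygen sums to 2.40218; scaling by 12/2.40218 = 4.99546 puts the formula on 12 O.
Al: 0.40016 × 4.99546 = 1.999 atoms per formula unit.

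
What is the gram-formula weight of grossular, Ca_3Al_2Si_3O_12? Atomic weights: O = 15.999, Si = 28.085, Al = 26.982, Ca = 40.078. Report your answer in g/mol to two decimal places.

The formula mass is the sum 3×40.078 + 2×26.982 + 3×28.085 + 12×15.999.

450.44 g/mol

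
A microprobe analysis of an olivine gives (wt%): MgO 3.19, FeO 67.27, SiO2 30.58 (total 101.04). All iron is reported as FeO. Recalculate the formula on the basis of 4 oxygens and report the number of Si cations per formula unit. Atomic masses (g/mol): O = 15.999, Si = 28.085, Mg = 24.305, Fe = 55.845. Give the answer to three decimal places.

3.19 wt% MgO ÷ 40.304 g/mol = 0.07915 mol, giving 0.07915 Mg and 0.07915 O.
67.27 wt% FeO ÷ 71.844 g/mol = 0.93633 mol, giving 0.93633 Fe and 0.93633 O.
30.58 wt% SiO2 ÷ 60.083 g/mol = 0.50896 mol, giving 0.50896 Si and 1.01792 O.
Oxygen sums to 2.03340; scaling by 4/2.03340 = 1.96715 puts the formula on 4 O.
Si: 0.50896 × 1.96715 = 1.001 atoms per formula unit.

1.001 Si apfu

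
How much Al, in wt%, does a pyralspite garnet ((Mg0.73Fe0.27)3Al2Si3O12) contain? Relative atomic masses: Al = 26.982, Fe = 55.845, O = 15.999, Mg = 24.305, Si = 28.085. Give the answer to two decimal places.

Formula mass = 2.19*24.305 + 0.81*55.845 + 2*26.982 + 3*28.085 + 12*15.999 = 428.669 g/mol, of which 53.964 g is Al.
So Al makes up 53.964/428.669 = 0.1259 of the mass, i.e. 12.59%.

12.59 wt%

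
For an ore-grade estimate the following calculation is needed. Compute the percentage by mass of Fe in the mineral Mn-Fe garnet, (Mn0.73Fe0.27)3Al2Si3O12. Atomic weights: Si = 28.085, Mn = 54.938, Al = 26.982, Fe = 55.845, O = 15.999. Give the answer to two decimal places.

Formula mass = 2.19×54.938 + 0.81×55.845 + 2×26.982 + 3×28.085 + 12×15.999 = 495.756 g/mol, of which 45.234 g is Fe.
So Fe makes up 45.234/495.756 = 0.0912 of the mass, i.e. 9.12%.

9.12 wt%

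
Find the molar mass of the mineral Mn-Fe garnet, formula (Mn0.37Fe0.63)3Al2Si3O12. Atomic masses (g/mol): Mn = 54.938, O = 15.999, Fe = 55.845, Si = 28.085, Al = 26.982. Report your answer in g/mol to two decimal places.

The formula mass is the sum 1.11·54.938 + 1.89·55.845 + 2·26.982 + 3·28.085 + 12·15.999.

496.74 g/mol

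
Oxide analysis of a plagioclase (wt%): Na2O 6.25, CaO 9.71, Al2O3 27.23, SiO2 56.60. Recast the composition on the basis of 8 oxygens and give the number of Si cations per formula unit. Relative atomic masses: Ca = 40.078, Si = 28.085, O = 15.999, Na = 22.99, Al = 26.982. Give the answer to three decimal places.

2.547 Si apfu

Na2O (M=61.979): mol = 0.10084; Na = 0.20168, O = 0.10084.
CaO (M=56.077): mol = 0.17315; Ca = 0.17315, O = 0.17315.
Al2O3 (M=101.961): mol = 0.26706; Al = 0.53412, O = 0.80118.
SiO2 (M=60.083): mol = 0.94203; Si = 0.94203, O = 1.88406.
ΣO = 2.95923; factor = 8/ΣO = 2.70341.
Si apfu = 0.94203 × 2.70341 = 2.547.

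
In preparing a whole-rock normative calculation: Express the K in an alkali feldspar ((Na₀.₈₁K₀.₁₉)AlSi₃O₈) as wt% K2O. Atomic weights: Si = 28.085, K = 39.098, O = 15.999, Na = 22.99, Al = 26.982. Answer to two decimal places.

Formula mass = 265.280 g/mol.
0.19 K → 0.0950 mol K2O per formula unit; M(K2O) = 94.195, so K2O mass = 8.949 g.
8.949/265.280 × 100 = 3.37 wt%.

3.37 wt%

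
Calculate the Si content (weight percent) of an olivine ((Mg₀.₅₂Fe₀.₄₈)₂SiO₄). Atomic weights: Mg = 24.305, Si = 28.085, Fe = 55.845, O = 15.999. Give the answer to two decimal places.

16.43 weight percent

M((Mg₀.₅₂Fe₀.₄₈)₂SiO₄) = 170.969 g/mol.
Si contributes 1 × 28.085 = 28.085 g per mole.
28.085/170.969 = 0.1643 → 16.43%.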